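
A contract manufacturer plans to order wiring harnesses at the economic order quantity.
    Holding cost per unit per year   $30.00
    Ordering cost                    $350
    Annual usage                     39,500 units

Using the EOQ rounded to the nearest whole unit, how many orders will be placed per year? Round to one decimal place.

2DS/H = 2·39,500·350/30 = 921,666.67
EOQ = √921,666.67 ≈ 960.03 → Q = 960
N = D/Q = 39,500/960 ≈ 41.146 orders/yr

41.1 orders per year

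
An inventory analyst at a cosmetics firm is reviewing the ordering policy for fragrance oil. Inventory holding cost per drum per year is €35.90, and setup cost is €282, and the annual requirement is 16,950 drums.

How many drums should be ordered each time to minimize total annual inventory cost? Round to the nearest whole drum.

EOQ = √(2DS/H) = √(2 × 16,950 × 282 / 35.9)
    = √(266,289.69) ≈ 516.03

516 drums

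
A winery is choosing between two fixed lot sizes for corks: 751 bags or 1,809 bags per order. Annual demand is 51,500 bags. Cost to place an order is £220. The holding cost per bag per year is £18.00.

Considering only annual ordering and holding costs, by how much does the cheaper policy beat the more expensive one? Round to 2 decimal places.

£698.58

Annual cost at Q: ordering D·S/Q plus holding Q·H/2.
TC(751) = (51,500/751)×220 + (751/2)×18 = £21,845.55
TC(1,809) = (51,500/1,809)×220 + (1,809/2)×18 = £22,544.13
|ΔTC| = |£21,845.55 − £22,544.13| = £698.58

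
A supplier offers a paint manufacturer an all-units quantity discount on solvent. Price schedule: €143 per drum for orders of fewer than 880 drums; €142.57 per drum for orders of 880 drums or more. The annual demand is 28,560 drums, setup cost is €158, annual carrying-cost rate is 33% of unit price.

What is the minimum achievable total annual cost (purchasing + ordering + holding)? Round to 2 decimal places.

€4,097,628.18

H₁ = 33%×€143 = €47.1900;  H₂ = 33%×€142.57 = €47.0481
EOQ₁ = √(2×28,560×158/47.1900) = 437.32  (< 880, feasible at tier 1)
EOQ₂ = √(2×28,560×158/47.0481) = 437.98  (< 880 → use Q = 880 at tier-2 price)
TC(tier 1 (EOQ₁), Q≈437.3) = €4,104,717.05
TC(tier 2, Q≈880.0) = €4,097,628.18
Minimum at tier 2: €4,097,628.18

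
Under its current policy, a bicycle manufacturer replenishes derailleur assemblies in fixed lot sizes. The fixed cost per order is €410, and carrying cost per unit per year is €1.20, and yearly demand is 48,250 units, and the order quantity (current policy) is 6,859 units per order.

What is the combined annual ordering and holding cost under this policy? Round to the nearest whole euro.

€7,000

Ordering: D/Q × S = 48,250/6,859 × €410 = €2,884.17
Holding:  Q/2 × H = 6,859/2 × €1.2 = €4,115.40
Total = €2,884.17 + €4,115.40 = €6,999.57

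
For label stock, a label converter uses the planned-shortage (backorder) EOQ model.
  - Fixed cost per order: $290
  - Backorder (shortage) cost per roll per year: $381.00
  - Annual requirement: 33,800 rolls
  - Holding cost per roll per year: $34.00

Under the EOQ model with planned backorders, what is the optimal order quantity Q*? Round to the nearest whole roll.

792 rolls

Q* = √(2DS/H) · √((H + b)/b)
   = √(2 × 33,800 × 290 / 34) · √((34 + 381) / 381)
   = 759.334 × 1.0437 ≈ 792.49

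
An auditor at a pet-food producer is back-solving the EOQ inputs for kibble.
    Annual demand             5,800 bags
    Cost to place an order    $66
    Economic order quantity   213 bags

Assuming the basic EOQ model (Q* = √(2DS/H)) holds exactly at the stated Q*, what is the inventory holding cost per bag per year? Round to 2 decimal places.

$16.87

Since Q* = (2DS/H)^½, squaring gives Q*²·H = 2DS.
H = 2DS / Q² = 2 × 5,800 × 66 / 213² = 16.8750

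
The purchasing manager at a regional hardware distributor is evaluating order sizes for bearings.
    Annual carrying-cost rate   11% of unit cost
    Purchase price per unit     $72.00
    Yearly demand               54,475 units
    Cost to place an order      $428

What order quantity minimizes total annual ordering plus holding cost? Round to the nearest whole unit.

2,426 units

Carrying cost H = $72 × 11% = $7.9200/unit/yr
EOQ = √(2DS/H) = √(2 × 54,475 × 428 / 7.92)
    = √(5,887,702.02) ≈ 2,426.46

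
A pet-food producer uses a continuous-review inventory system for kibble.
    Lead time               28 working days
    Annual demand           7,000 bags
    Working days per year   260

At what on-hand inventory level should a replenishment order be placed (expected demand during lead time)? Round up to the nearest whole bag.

Daily demand d = 7,000 / 260 = 26.923 bags/day
Demand during lead time = 26.923 × 28 = 753.85
Reorder point = 753.85 → round up

754 bags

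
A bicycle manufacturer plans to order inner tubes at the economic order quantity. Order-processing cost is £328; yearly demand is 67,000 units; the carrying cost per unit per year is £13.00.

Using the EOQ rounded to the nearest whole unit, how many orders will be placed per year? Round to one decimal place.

36.4 orders per year

Q* = √(2·D·S / H) = √(2·67,000·328 / 13) = √3,380,923.1 ≈ 1,838.73 → Q = 1,839
N = D/Q = 67,000/1,839 ≈ 36.433 orders/yr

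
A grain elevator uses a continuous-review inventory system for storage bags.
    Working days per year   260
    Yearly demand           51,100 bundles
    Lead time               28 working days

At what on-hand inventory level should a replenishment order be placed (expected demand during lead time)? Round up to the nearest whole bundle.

Daily demand d = 51,100 / 260 = 196.538 bundles/day
Demand during lead time = 196.538 × 28 = 5,503.08
Reorder point = 5,503.08 → round up

5,504 bundles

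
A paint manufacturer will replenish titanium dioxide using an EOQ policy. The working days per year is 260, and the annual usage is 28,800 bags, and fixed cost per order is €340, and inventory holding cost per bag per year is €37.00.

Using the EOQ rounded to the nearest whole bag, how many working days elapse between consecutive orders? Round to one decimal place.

6.6 days

EOQ = √(2DS/H) = √(2 × 28,800 × 340 / 37)
    = √(529,297.30) ≈ 727.53 → Q = 728 bags
Cycle time = (working days × Q)/D = (260 × 728) / 28,800 = 6.572 days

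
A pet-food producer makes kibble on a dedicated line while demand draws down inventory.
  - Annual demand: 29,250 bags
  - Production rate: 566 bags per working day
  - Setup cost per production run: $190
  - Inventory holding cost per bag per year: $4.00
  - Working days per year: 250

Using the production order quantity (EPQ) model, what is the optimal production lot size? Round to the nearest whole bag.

d = 29,250/250 = 117.0000 bags/day;  effective holding cost H(1 − d/p) = 4·(1 − 117.0000/566) = 3.17314
Q* = √(2DS / H_eff) = √(2·29,250·190 / 3.17314) ≈ 1,871.59

1,872 bags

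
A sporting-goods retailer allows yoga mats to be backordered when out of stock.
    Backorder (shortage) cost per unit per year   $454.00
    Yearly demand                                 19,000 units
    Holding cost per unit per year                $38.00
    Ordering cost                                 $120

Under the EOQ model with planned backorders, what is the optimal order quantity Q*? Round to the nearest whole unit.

361 units

Q* = √(2DS/H) · √((H + b)/b)
   = √(2 × 19,000 × 120 / 38) · √((38 + 454) / 454)
   = 346.410 × 1.0410 ≈ 360.62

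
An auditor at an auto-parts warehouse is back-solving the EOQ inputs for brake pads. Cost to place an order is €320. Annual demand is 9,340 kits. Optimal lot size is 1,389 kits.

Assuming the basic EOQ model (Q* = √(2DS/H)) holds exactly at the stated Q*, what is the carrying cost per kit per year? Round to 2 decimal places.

EOQ relation: Q² = 2DS/H, so rearrange for the unknown.
H = 2DS / Q² = 2 × 9,340 × 320 / 1,389² = 3.0983

€3.10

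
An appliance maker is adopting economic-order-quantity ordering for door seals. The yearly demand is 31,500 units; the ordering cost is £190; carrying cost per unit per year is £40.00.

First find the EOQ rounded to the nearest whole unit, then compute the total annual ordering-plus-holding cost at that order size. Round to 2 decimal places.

£21,881.50

Optimal lot size Q* = (2 × 31,500 × £190 / £40)^½ ≈ 547.04 → Q = 547 units
Orders/yr = 31,500/547 = 57.587; ordering cost = 57.587 × £190 = £10,941.50
Average inventory = 547/2 = 273.5; holding cost = 273.5 × £40 = £10,940.00
Total = £10,941.50 + £10,940.00 = £21,881.50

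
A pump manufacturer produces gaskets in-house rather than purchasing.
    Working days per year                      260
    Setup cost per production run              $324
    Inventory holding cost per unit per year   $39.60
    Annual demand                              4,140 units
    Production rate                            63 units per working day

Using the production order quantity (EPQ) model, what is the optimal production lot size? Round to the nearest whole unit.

d = 4,140/260 = 15.9231 units/day;  effective holding cost H(1 − d/p) = 39.6·(1 − 15.9231/63) = 29.59121
Q* = √(2DS / H_eff) = √(2·4,140·324 / 29.59121) ≈ 301.10

301 units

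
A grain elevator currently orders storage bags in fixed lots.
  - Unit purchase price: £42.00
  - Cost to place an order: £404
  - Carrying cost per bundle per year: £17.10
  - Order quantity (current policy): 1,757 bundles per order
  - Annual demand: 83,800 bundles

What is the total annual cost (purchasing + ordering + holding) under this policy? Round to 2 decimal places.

Orders/yr = 83,800/1,757 = 47.695; ordering cost = 47.695 × £404 = £19,268.75
Average inventory = 1,757/2 = 878.5; holding cost = 878.5 × £17.1 = £15,022.35
Purchase cost = D·C = 83,800 × 42 = £3,519,600.00
Total = £19,268.75 + £15,022.35 + £3,519,600.00 = £3,553,891.10

£3,553,891.10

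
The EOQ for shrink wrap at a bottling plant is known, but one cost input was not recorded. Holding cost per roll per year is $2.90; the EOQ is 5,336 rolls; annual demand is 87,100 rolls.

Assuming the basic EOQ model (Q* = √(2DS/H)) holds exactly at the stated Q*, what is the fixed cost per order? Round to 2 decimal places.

EOQ relation: Q² = 2DS/H, so rearrange for the unknown.
S = Q²H / (2D) = 5,336² × 2.9 / (2 × 87,100) = 474.0034

$474.00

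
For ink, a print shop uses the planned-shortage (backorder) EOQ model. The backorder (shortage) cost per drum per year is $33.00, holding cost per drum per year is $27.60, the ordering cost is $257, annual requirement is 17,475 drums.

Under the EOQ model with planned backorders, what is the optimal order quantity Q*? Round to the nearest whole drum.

773 drums

Basic EOQ = √(2·17,475·257/27.6) = 570.474
Backorder adjustment √((H+b)/b) = √((27.6+33)/33) = 1.3551
Q* = 570.474 × 1.3551 ≈ 773.06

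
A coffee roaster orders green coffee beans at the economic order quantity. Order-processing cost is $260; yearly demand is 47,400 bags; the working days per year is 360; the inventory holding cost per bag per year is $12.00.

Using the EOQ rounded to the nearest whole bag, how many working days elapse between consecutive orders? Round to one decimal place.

10.9 days

Optimal lot size Q* = (2 × 47,400 × $260 / $12)^½ ≈ 1,433.18 → Q = 1,433 bags
T = Q/D × 360 days = 1,433/47,400 × 360 = 10.884 days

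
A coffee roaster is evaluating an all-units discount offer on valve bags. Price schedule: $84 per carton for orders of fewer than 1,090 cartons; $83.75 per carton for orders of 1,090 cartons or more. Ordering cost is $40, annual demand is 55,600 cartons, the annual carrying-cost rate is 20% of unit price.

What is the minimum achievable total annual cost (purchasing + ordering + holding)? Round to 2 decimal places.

H₁ = 20%×$84 = $16.8000;  H₂ = 20%×$83.75 = $16.7500
EOQ₁ = √(2×55,600×40/16.8000) = 514.55  (< 1,090, feasible at tier 1)
EOQ₂ = √(2×55,600×40/16.7500) = 515.32  (< 1,090 → use Q = 1,090 at tier-2 price)
TC(tier 1 (EOQ₁), Q≈514.6) = $4,679,044.44
TC(tier 2, Q≈1,090.0) = $4,667,669.12
Minimum at tier 2: $4,667,669.12

$4,667,669.12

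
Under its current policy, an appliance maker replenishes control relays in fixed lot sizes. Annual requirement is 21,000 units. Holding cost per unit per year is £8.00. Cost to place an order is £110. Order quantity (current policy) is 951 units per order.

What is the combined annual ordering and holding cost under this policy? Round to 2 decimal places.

£6,233.02

Annual ordering cost = (D/Q)·S = (21,000/951) × 110 = £2,429.02
Annual holding cost  = (Q/2)·H = (951/2) × 8 = £3,804.00
Total = £2,429.02 + £3,804.00 = £6,233.02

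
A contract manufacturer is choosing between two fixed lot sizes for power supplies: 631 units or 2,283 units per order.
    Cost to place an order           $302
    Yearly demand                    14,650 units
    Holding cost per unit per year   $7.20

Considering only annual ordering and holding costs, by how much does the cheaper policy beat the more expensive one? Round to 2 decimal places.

For each Q, cost = (D/Q)·S + (Q/2)·H.
TC(631) = (14,650/631)×302 + (631/2)×7.2 = $9,283.17
TC(2,283) = (14,650/2,283)×302 + (2,283/2)×7.2 = $10,156.73
|ΔTC| = |$9,283.17 − $10,156.73| = $873.56

$873.56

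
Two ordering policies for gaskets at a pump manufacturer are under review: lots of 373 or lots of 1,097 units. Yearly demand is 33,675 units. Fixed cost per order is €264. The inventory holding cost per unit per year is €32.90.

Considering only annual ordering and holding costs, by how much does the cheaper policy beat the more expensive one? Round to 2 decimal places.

€3,820.41

For each Q, cost = (D/Q)·S + (Q/2)·H.
TC(373) = (33,675/373)×264 + (373/2)×32.9 = €29,970.17
TC(1,097) = (33,675/1,097)×264 + (1,097/2)×32.9 = €26,149.75
Cheaper: Q = 1,097.  Difference = €3,820.41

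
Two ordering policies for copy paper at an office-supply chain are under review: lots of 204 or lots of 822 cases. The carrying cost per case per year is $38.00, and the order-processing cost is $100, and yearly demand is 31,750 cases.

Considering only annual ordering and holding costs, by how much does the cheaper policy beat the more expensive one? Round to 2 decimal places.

TC(Q) = (D/Q)S + (Q/2)H
TC(204) = (31,750/204)×100 + (204/2)×38 = $19,439.73
TC(822) = (31,750/822)×100 + (822/2)×38 = $19,480.53
|ΔTC| = |$19,439.73 − $19,480.53| = $40.80

$40.80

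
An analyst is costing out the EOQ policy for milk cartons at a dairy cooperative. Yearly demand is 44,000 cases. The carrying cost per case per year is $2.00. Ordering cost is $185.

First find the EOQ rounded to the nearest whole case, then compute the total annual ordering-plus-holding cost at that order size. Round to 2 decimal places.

$5,706.14

Q* = √(2·D·S / H) = √(2·44,000·185 / 2) = √8,140,000.0 ≈ 2,853.07 → Q = 2,853 cases
Ordering: D/Q × S = 44,000/2,853 × $185 = $2,853.14
Holding:  Q/2 × H = 2,853/2 × $2 = $2,853.00
Total = $2,853.14 + $2,853.00 = $5,706.14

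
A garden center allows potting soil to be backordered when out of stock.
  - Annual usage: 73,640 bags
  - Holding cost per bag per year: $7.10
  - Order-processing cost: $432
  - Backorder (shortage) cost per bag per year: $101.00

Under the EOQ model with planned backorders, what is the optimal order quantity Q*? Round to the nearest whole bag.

3,097 bags

Q* = √(2DS/H) · √((H + b)/b)
   = √(2 × 73,640 × 432 / 7.1) · √((7.1 + 101) / 101)
   = 2,993.537 × 1.0346 ≈ 3,096.97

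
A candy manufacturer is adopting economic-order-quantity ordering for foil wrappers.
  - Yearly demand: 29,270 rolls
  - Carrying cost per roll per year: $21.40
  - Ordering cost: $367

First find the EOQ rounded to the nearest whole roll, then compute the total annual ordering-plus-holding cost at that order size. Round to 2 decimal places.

Q* = √(2·D·S / H) = √(2·29,270·367 / 21.4) = √1,003,933.6 ≈ 1,001.96 → Q = 1,002 rolls
Ordering: D/Q × S = 29,270/1,002 × $367 = $10,720.65
Holding:  Q/2 × H = 1,002/2 × $21.4 = $10,721.40
Total = $10,720.65 + $10,721.40 = $21,442.05

$21,442.05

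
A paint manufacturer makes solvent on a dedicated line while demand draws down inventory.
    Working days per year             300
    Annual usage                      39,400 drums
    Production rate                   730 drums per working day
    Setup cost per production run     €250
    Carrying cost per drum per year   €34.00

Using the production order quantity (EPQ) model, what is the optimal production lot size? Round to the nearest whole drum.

841 drums

d = 39,400/300 = 131.3333 drums/day;  effective holding cost H(1 − d/p) = 34·(1 − 131.3333/730) = 27.88311
Q* = √(2DS / H_eff) = √(2·39,400·250 / 27.88311) ≈ 840.55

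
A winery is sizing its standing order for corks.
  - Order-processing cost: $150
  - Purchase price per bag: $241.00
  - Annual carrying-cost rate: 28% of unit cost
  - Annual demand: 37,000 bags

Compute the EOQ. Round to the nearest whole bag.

406 bags

H = i·C = 0.28 × $241 = $67.4800 per bag-year
EOQ = √(2DS/H) = √(2 × 37,000 × 150 / 67.48)
    = √(164,493.18) ≈ 405.58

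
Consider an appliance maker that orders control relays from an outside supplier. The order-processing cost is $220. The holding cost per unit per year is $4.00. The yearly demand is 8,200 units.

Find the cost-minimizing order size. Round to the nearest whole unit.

Q* = √(2·D·S / H) = √(2·8,200·220 / 4) = √902,000.0 ≈ 949.74

950 units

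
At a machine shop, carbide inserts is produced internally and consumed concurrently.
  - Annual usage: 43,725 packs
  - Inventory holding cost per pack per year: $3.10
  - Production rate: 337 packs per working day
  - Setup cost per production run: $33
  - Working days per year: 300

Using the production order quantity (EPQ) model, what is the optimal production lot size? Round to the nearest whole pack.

d = 43,725/300 = 145.7500 packs/day;  effective holding cost H(1 − d/p) = 3.1·(1 − 145.7500/337) = 1.75927
Q* = √(2DS / H_eff) = √(2·43,725·33 / 1.75927) ≈ 1,280.77

1,281 packs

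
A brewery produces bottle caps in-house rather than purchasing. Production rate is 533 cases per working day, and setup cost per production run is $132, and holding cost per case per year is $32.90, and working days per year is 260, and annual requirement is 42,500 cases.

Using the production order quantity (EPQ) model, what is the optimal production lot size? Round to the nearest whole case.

701 cases

Daily demand d = 42,500/260 = 163.462; p = 533; 1 − d/p = 0.69332
EPQ = √(2DS / (H(1 − d/p)))
    = √(2 × 42,500 × 132 / (32.9 × 0.69332)) ≈ 701.35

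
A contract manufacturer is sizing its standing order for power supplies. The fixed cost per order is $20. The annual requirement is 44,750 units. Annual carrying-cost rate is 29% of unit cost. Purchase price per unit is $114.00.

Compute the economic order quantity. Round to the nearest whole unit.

233 units

Carrying cost H = $114 × 29% = $33.0600/unit/yr
Optimal lot size Q* = (2 × 44,750 × $20 / $33.06)^½ ≈ 232.69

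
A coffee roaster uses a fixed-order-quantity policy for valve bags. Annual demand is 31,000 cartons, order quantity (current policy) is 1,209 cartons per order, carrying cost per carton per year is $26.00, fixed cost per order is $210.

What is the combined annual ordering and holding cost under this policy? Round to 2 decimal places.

$21,101.62

Annual ordering cost = (D/Q)·S = (31,000/1,209) × 210 = $5,384.62
Annual holding cost  = (Q/2)·H = (1,209/2) × 26 = $15,717.00
Total = $5,384.62 + $15,717.00 = $21,101.62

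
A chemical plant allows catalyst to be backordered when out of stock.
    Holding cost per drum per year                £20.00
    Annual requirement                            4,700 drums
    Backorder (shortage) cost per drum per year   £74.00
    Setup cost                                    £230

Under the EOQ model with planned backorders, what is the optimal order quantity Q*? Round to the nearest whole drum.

Q* = √(2DS/H) · √((H + b)/b)
   = √(2 × 4,700 × 230 / 20) · √((20 + 74) / 74)
   = 328.786 × 1.1271 ≈ 370.56

371 drums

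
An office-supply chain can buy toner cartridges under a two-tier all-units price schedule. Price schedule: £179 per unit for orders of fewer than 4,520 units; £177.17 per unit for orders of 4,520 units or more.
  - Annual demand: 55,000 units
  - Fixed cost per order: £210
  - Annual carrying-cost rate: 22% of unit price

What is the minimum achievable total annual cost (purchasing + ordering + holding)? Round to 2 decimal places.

£9,834,994.23

H₁ = 22%×£179 = £39.3800;  H₂ = 22%×£177.17 = £38.9774
EOQ₁ = √(2×55,000×210/39.3800) = 765.89  (< 4,520, feasible at tier 1)
EOQ₂ = √(2×55,000×210/38.9774) = 769.84  (< 4,520 → use Q = 4,520 at tier-2 price)
TC(tier 1 (EOQ₁), Q≈765.9) = £9,875,160.87
TC(tier 2, Q≈4,520.0) = £9,834,994.23
Minimum at tier 2: £9,834,994.23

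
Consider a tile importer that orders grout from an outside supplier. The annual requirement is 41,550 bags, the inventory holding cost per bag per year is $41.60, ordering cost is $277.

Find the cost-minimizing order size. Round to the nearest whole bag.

Optimal lot size Q* = (2 × 41,550 × $277 / $41.6)^½ ≈ 743.86

744 bags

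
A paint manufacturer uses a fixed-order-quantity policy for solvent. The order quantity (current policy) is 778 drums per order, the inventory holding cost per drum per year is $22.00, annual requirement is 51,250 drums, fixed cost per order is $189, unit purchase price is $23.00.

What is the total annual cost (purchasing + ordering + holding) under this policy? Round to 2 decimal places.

$1,199,758.19

Ordering: D/Q × S = 51,250/778 × $189 = $12,450.19
Holding:  Q/2 × H = 778/2 × $22 = $8,558.00
Purchase cost = D·C = 51,250 × 23 = $1,178,750.00
Total = $12,450.19 + $8,558.00 + $1,178,750.00 = $1,199,758.19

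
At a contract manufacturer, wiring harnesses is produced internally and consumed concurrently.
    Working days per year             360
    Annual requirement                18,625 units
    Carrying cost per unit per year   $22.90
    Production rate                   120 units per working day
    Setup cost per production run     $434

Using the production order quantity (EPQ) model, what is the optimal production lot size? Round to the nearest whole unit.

Daily demand d = 18,625/360 = 51.736; p = 120; 1 − d/p = 0.56887
EPQ = √(2DS / (H(1 − d/p)))
    = √(2 × 18,625 × 434 / (22.9 × 0.56887)) ≈ 1,114.00

1,114 units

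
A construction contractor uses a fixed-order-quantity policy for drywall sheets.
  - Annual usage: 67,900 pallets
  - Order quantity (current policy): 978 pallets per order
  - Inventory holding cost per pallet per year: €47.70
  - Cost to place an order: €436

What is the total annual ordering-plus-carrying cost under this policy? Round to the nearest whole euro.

€53,596

Annual ordering cost = (D/Q)·S = (67,900/978) × 436 = €30,270.35
Annual holding cost  = (Q/2)·H = (978/2) × 47.7 = €23,325.30
Total = €30,270.35 + €23,325.30 = €53,595.65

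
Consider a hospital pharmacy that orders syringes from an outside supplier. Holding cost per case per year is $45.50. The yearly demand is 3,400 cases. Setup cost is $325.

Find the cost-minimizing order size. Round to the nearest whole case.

Q* = √(2·D·S / H) = √(2·3,400·325 / 45.5) = √48,571.4 ≈ 220.39

220 cases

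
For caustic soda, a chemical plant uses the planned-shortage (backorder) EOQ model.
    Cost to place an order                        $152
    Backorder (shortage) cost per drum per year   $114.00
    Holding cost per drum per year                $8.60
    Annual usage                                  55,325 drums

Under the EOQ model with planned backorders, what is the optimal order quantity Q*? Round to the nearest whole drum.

Basic EOQ = √(2·55,325·152/8.6) = 1,398.454
Backorder adjustment √((H+b)/b) = √((8.6+114)/114) = 1.0370
Q* = 1,398.454 × 1.0370 ≈ 1,450.24

1,450 drums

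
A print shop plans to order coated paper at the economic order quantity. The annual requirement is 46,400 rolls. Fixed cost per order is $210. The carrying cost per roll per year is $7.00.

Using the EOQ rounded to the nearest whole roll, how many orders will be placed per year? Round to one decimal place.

27.8 orders per year

2DS/H = 2·46,400·210/7 = 2,784,000.00
EOQ = √2,784,000.00 ≈ 1,668.53 → Q = 1,669
Orders per year = D/Q = 46,400 / 1,669 = 27.801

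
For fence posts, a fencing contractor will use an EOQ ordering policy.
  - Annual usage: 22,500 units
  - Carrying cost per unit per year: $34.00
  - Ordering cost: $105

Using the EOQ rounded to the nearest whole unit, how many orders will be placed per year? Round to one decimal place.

Optimal lot size Q* = (2 × 22,500 × $105 / $34)^½ ≈ 372.79 → Q = 373
N = D/Q = 22,500/373 ≈ 60.322 orders/yr

60.3 orders per year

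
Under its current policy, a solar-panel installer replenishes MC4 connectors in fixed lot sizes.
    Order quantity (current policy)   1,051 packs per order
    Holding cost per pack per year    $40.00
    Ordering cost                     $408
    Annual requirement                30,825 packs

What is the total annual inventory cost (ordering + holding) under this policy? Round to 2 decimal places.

Orders/yr = 30,825/1,051 = 29.329; ordering cost = 29.329 × $408 = $11,966.32
Average inventory = 1,051/2 = 525.5; holding cost = 525.5 × $40 = $21,020.00
Total = $11,966.32 + $21,020.00 = $32,986.32

$32,986.32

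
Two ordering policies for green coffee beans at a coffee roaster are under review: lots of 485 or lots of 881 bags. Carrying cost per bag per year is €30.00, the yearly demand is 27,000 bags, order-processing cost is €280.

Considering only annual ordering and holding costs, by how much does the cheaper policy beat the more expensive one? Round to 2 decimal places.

Annual cost at Q: ordering D·S/Q plus holding Q·H/2.
TC(485) = (27,000/485)×280 + (485/2)×30 = €22,862.63
TC(881) = (27,000/881)×280 + (881/2)×30 = €21,796.16
|ΔTC| = |€22,862.63 − €21,796.16| = €1,066.47

€1,066.47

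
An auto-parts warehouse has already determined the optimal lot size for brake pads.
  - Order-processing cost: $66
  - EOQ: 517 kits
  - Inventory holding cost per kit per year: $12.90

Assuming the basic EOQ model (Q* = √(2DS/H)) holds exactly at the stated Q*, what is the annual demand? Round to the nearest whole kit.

EOQ relation: Q² = 2DS/H, so rearrange for the unknown.
D = Q²H / (2S) = 517² × 12.9 / (2 × 66) = 26,121.42

26,121 kits per year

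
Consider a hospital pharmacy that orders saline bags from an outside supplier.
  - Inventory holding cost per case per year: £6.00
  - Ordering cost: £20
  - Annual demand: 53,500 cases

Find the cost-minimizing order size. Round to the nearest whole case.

597 cases

Optimal lot size Q* = (2 × 53,500 × £20 / £6)^½ ≈ 597.22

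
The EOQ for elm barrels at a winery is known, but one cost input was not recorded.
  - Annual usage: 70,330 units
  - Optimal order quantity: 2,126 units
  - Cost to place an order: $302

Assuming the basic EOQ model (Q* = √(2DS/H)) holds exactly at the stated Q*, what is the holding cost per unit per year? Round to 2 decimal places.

$9.40

EOQ relation: Q² = 2DS/H, so rearrange for the unknown.
H = 2DS / Q² = 2 × 70,330 × 302 / 2,126² = 9.3983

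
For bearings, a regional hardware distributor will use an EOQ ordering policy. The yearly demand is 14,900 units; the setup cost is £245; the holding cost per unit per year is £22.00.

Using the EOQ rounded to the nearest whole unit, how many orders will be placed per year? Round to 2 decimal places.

25.87 orders per year

Optimal lot size Q* = (2 × 14,900 × £245 / £22)^½ ≈ 576.08 → Q = 576
Orders per year = D/Q = 14,900 / 576 = 25.868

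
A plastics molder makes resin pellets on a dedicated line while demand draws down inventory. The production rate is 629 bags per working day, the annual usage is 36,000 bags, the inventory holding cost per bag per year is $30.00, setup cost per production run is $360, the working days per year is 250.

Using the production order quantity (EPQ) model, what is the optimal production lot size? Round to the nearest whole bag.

d = 36,000/250 = 144.0000 bags/day;  effective holding cost H(1 − d/p) = 30·(1 − 144.0000/629) = 23.13196
Q* = √(2DS / H_eff) = √(2·36,000·360 / 23.13196) ≈ 1,058.55

1,059 bags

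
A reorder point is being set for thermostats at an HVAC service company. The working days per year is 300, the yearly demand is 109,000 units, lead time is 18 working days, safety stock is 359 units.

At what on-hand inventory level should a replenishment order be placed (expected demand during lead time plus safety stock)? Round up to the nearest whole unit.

Daily demand d = 109,000 / 300 = 363.333 units/day
Demand during lead time = 363.333 × 18 = 6,540.00
Reorder point = 6,540.00 + 359 = 6,899.00 → round up

6,899 units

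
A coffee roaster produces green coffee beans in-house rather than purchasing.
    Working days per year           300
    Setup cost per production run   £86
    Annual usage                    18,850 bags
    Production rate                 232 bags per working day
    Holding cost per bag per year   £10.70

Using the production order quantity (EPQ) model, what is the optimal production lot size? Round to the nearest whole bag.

645 bags

Daily demand d = 18,850/300 = 62.833; p = 232; 1 − d/p = 0.72917
EPQ = √(2DS / (H(1 − d/p)))
    = √(2 × 18,850 × 86 / (10.7 × 0.72917)) ≈ 644.64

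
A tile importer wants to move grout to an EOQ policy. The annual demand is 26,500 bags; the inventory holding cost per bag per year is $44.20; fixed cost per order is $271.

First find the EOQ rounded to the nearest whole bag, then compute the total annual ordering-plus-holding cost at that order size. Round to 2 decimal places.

Q* = √(2·D·S / H) = √(2·26,500·271 / 44.2) = √324,954.8 ≈ 570.05 → Q = 570 bags
Annual ordering cost = (D/Q)·S = (26,500/570) × 271 = $12,599.12
Annual holding cost  = (Q/2)·H = (570/2) × 44.2 = $12,597.00
Total = $12,599.12 + $12,597.00 = $25,196.12

$25,196.12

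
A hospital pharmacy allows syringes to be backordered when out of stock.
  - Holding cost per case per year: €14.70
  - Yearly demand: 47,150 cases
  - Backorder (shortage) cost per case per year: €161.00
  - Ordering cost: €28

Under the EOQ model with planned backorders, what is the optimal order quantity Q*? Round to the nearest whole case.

443 cases

Basic EOQ = √(2·47,150·28/14.7) = 423.815
Backorder adjustment √((H+b)/b) = √((14.7+161)/161) = 1.0447
Q* = 423.815 × 1.0447 ≈ 442.74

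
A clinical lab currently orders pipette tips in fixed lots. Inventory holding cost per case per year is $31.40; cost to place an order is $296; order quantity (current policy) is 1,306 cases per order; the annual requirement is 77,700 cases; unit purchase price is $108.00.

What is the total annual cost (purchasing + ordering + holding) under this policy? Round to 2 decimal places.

Ordering: D/Q × S = 77,700/1,306 × $296 = $17,610.41
Holding:  Q/2 × H = 1,306/2 × $31.4 = $20,504.20
Purchase cost = D·C = 77,700 × 108 = $8,391,600.00
Total = $17,610.41 + $20,504.20 + $8,391,600.00 = $8,429,714.61

$8,429,714.61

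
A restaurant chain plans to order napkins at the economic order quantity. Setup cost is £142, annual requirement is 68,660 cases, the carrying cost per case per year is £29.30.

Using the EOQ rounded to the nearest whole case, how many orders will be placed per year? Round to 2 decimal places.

Q* = √(2·D·S / H) = √(2·68,660·142 / 29.3) = √665,509.9 ≈ 815.79 → Q = 816
N = D/Q = 68,660/816 ≈ 84.142 orders/yr

84.14 orders per year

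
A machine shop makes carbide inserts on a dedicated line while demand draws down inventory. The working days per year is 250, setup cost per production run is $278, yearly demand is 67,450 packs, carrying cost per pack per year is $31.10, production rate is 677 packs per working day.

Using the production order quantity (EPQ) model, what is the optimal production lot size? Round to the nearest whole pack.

Daily demand d = 67,450/250 = 269.800; p = 677; 1 − d/p = 0.60148
EPQ = √(2DS / (H(1 − d/p)))
    = √(2 × 67,450 × 278 / (31.1 × 0.60148)) ≈ 1,415.92

1,416 packs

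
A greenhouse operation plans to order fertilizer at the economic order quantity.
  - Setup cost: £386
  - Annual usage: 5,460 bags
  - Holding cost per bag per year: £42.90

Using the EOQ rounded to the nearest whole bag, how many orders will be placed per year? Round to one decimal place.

Q* = √(2·D·S / H) = √(2·5,460·386 / 42.9) = √98,254.5 ≈ 313.46 → Q = 313
N = D/Q = 5,460/313 ≈ 17.444 orders/yr

17.4 orders per year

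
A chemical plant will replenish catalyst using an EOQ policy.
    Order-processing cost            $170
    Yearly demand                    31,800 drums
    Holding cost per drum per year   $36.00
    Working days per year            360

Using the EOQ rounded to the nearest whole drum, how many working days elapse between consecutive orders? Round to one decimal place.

Q* = √(2·D·S / H) = √(2·31,800·170 / 36) = √300,333.3 ≈ 548.03 → Q = 548 drums
Days between orders = 360 / (D/Q) = 360 / 58.029 ≈ 6.204

6.2 days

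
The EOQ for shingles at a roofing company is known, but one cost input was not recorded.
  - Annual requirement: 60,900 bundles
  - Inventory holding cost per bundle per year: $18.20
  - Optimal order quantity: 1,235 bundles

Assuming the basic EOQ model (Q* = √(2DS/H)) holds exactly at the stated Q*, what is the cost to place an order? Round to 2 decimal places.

$227.91

Since Q* = (2DS/H)^½, squaring gives Q*²·H = 2DS.
S = Q²H / (2D) = 1,235² × 18.2 / (2 × 60,900) = 227.9072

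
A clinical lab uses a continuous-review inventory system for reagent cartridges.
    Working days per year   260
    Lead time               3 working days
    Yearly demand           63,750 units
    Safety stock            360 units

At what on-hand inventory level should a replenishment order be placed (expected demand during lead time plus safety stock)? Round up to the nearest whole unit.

Daily demand d = 63,750 / 260 = 245.192 units/day
Demand during lead time = 245.192 × 3 = 735.58
Reorder point = 735.58 + 360 = 1,095.58 → round up

1,096 units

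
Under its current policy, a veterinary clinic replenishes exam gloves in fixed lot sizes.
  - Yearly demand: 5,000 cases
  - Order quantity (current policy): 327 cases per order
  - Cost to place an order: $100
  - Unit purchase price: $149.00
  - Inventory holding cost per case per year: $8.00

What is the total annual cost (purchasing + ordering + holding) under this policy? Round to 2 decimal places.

$747,837.05

Annual ordering cost = (D/Q)·S = (5,000/327) × 100 = $1,529.05
Annual holding cost  = (Q/2)·H = (327/2) × 8 = $1,308.00
Purchase cost = D·C = 5,000 × 149 = $745,000.00
Total = $1,529.05 + $1,308.00 + $745,000.00 = $747,837.05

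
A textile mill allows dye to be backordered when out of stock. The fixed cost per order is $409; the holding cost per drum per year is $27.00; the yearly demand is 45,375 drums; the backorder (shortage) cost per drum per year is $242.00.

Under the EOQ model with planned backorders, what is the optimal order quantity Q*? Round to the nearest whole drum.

1,236 drums

Basic EOQ = √(2·45,375·409/27) = 1,172.474
Backorder adjustment √((H+b)/b) = √((27+242)/242) = 1.0543
Q* = 1,172.474 × 1.0543 ≈ 1,236.15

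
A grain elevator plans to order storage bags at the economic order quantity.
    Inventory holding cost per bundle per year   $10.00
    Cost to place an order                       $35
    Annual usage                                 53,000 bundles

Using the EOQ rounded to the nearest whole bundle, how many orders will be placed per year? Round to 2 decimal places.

87.03 orders per year

EOQ = √(2DS/H) = √(2 × 53,000 × 35 / 10)
    = √(371,000.00) ≈ 609.10 → Q = 609
N = D/Q = 53,000/609 ≈ 87.028 orders/yr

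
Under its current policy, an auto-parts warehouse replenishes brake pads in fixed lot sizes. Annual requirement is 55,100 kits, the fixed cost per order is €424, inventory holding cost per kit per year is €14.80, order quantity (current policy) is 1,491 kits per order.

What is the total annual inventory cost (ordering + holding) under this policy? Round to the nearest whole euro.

€26,702

Ordering: D/Q × S = 55,100/1,491 × €424 = €15,668.95
Holding:  Q/2 × H = 1,491/2 × €14.8 = €11,033.40
Total = €15,668.95 + €11,033.40 = €26,702.35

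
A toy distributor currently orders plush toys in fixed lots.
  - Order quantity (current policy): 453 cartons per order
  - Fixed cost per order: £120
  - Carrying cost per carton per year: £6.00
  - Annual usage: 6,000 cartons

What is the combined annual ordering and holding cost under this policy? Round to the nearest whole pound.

Ordering: D/Q × S = 6,000/453 × £120 = £1,589.40
Holding:  Q/2 × H = 453/2 × £6 = £1,359.00
Total = £1,589.40 + £1,359.00 = £2,948.40

£2,948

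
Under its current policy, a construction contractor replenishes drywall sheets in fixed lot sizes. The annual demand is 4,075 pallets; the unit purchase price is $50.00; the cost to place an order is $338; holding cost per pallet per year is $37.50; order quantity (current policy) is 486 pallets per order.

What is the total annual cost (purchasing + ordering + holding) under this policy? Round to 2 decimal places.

Annual ordering cost = (D/Q)·S = (4,075/486) × 338 = $2,834.05
Annual holding cost  = (Q/2)·H = (486/2) × 37.5 = $9,112.50
Purchase cost = D·C = 4,075 × 50 = $203,750.00
Total = $2,834.05 + $9,112.50 + $203,750.00 = $215,696.55

$215,696.55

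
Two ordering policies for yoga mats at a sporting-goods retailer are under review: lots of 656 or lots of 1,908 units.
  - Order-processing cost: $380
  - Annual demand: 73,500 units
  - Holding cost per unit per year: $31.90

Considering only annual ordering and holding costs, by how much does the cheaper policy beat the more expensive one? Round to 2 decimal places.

For each Q, cost = (D/Q)·S + (Q/2)·H.
TC(656) = (73,500/656)×380 + (656/2)×31.9 = $53,039.42
TC(1,908) = (73,500/1,908)×380 + (1,908/2)×31.9 = $45,070.96
|ΔTC| = |$53,039.42 − $45,070.96| = $7,968.45

$7,968.45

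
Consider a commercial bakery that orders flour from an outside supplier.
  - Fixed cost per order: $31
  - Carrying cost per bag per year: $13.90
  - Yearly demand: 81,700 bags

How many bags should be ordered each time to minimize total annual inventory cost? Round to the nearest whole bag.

604 bags

Q* = √(2·D·S / H) = √(2·81,700·31 / 13.9) = √364,417.3 ≈ 603.67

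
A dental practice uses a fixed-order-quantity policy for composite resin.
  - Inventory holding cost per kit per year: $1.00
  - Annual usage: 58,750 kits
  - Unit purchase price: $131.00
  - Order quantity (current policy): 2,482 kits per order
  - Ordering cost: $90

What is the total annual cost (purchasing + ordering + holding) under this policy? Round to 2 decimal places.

Ordering: D/Q × S = 58,750/2,482 × $90 = $2,130.34
Holding:  Q/2 × H = 2,482/2 × $1 = $1,241.00
Purchase cost = D·C = 58,750 × 131 = $7,696,250.00
Total = $2,130.34 + $1,241.00 + $7,696,250.00 = $7,699,621.34

$7,699,621.34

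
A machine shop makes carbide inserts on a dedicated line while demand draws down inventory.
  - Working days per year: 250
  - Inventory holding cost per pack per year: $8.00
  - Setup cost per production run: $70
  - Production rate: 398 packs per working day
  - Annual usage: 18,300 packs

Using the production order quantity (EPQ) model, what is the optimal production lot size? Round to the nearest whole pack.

Daily demand d = 18,300/250 = 73.200; p = 398; 1 − d/p = 0.81608
EPQ = √(2DS / (H(1 − d/p)))
    = √(2 × 18,300 × 70 / (8 × 0.81608)) ≈ 626.44

626 packs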